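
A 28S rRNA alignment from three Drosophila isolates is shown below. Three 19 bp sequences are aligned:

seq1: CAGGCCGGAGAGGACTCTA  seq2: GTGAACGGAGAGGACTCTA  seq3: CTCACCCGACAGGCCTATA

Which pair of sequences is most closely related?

seq1 and seq2

seq1–seq2: 4/19 differ, p = 0.211, d = 0.247.
seq1–seq3: 7/19 differ, p = 0.368, d = 0.507.
seq2–seq3: 7/19 differ, p = 0.368, d = 0.507.
The smallest distance is between seq1 and seq2.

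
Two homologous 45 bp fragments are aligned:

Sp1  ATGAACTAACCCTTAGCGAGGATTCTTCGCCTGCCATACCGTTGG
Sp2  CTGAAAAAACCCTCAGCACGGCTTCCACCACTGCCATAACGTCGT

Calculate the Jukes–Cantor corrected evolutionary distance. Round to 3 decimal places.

0.402

The sequences differ at 14 of 45 sites, so p = 14/45 ≈ 0.311111.
d = −(3/4) ln(1 − 4p/3) = −0.75 ln(1 − 0.414815) = −0.75 ln(0.585185)
  = −0.75 × (-0.535827) = 0.401870 substitutions/site.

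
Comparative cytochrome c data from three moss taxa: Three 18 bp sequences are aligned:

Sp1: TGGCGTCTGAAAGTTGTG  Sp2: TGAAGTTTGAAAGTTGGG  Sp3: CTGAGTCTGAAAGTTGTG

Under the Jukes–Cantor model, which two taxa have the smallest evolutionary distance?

Sp1–Sp2: 4/18 differ, p = 0.222, d = 0.264.
Sp1–Sp3: 3/18 differ, p = 0.167, d = 0.188.
Sp2–Sp3: 5/18 differ, p = 0.278, d = 0.347.
The smallest distance is between Sp1 and Sp3.

Sp1 and Sp3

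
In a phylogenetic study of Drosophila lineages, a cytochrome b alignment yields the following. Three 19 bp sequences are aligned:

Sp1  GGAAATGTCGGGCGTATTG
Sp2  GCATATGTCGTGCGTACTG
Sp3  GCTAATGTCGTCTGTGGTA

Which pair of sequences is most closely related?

Sp1–Sp2: 4/19 differ, p = 0.211, d = 0.247.
Sp1–Sp3: 8/19 differ, p = 0.421, d = 0.618.
Sp2–Sp3: 7/19 differ, p = 0.368, d = 0.507.
The smallest distance is between Sp1 and Sp2.

Sp1 and Sp2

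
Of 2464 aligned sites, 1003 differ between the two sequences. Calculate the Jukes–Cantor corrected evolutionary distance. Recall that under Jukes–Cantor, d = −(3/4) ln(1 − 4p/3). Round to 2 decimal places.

p = 1003/2464 ≈ 0.407062.
d = −(3/4) ln(1 − 4p/3) = −0.75 ln(1 − 0.542749) = −0.75 ln(0.457251)
  = −0.75 × (-0.782523) = 0.586892 substitutions/site.

0.59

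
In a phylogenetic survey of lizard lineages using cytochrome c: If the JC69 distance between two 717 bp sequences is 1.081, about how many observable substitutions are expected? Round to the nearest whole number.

411

Invert JC69: p = (3/4)(1 − e^(−4d/3)) = 0.75 × (1 − e^(-1.441333)) = 0.75 × (1 − 0.236612) = 0.572541.
Expected differing sites = pL ≈ 0.572541 × 717 = 410.511897 ≈ 411.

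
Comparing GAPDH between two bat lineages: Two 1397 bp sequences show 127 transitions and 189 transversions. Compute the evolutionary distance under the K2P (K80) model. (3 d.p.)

0.270

P = 127/1397 ≈ 0.090909 and Q = 189/1397 ≈ 0.13529.
Under the Kimura two-parameter model, d = −½ ln(1 − 2P − Q) − ¼ ln(1 − 2Q).
1 − 2P − Q = 0.682892, giving −½ ln(0.682892) = 0.190709.
1 − 2Q = 0.72942, giving −¼ ln(0.72942) = 0.078876.
d = 0.190709 + 0.078876 = 0.269585.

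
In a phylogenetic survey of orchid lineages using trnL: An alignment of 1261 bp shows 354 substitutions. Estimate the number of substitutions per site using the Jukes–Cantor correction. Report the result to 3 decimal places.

0.352

p = 354/1261 ≈ 0.28073.
d = −(3/4) ln(1 − 4p/3) = −0.75 ln(1 − 0.374307) = −0.75 ln(0.625693)
  = −0.75 × (-0.468895) = 0.351671 substitutions/site.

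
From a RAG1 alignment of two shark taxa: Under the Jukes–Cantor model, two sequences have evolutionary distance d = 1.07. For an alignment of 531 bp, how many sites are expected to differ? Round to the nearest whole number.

303

Invert JC69: p = (3/4)(1 − e^(−4d/3)) = 0.75 × (1 − e^(-1.426667)) = 0.75 × (1 − 0.240108) = 0.569919.
Expected differing sites = pL ≈ 0.569919 × 531 = 302.626989 ≈ 303.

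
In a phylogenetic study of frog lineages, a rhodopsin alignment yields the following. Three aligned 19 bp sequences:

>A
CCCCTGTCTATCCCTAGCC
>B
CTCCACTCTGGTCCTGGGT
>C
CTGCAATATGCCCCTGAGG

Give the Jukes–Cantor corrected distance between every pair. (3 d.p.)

A–B: 9/19 sites differ → p ≈ 0.473684, d = −0.75 ln(1 − 0.631579) = 0.748897 ≈ 0.749.
A–C: 11/19 sites differ → p ≈ 0.578947, d = −0.75 ln(1 − 0.771929) = 1.108574 ≈ 1.109.
B–C: 7/19 sites differ → p ≈ 0.368421, d = −0.75 ln(1 − 0.491228) = 0.506816 ≈ 0.507.

d(A,B) = 0.749, d(A,C) = 1.109, d(B,C) = 0.507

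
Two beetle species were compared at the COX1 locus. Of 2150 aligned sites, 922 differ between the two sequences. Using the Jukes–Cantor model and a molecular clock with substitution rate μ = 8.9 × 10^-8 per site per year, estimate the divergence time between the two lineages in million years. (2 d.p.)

p = 922/2150 ≈ 0.428837.
d = −(3/4) ln(1 − 4p/3) = −0.75 ln(1 − 0.571783) = −0.75 ln(0.428217)
  = −0.75 × (-0.848125) = 0.636094 substitutions/site.
Under a molecular clock d = 2μt, so t = d/(2μ) = 0.636094 / (2 × 8.9 × 10^-8) = 3.57 million years.

3.57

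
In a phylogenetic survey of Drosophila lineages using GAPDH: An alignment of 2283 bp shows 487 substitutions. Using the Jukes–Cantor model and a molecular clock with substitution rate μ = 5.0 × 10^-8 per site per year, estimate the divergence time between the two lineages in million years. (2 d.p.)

p = 487/2283 ≈ 0.213316.
d = −(3/4) ln(1 − 4p/3) = −0.75 ln(1 − 0.284421) = −0.75 ln(0.715579)
  = −0.75 × (-0.334663) = 0.250997 substitutions/site.
Under a molecular clock d = 2μt, so t = d/(2μ) = 0.250997 / (2 × 5.0 × 10^-8) = 2.51 million years.

2.51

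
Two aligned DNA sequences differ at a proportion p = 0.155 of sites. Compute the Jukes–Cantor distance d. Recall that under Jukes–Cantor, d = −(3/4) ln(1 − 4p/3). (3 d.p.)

d = −(3/4) ln(1 − 4p/3) = −0.75 ln(1 − 0.206667) = −0.75 ln(0.793333)
  = −0.75 × (-0.231512) = 0.173634 substitutions/site.

0.174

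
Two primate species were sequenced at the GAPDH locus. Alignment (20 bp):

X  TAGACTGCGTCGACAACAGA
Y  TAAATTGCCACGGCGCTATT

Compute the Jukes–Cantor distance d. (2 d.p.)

The sequences differ at 10 of 20 sites (3, 5, 9, 10, 13, 15, 16, 17, 19, 20), so p = 10/20 = 0.5.
d = −(3/4) ln(1 − 4p/3) = −0.75 ln(1 − 0.666667) = −0.75 ln(0.333333)
  = −0.75 × (-1.098613) = 0.823960 substitutions/site.

0.82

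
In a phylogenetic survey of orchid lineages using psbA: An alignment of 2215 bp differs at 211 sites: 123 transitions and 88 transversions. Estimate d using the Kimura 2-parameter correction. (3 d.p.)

0.102

P = 123/2215 ≈ 0.05553 and Q = 88/2215 ≈ 0.039729.
Under the Kimura two-parameter model, d = −½ ln(1 − 2P − Q) − ¼ ln(1 − 2Q).
1 − 2P − Q = 0.849211, giving −½ ln(0.849211) = 0.081724.
1 − 2Q = 0.920542, giving −¼ ln(0.920542) = 0.020698.
d = 0.081724 + 0.020698 = 0.102422.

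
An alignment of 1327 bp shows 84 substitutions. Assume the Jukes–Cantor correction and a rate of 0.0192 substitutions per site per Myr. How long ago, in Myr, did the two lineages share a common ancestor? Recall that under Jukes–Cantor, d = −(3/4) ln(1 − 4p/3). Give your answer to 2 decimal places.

1.72

p = 84/1327 ≈ 0.063301.
d = −(3/4) ln(1 − 4p/3) = −0.75 ln(1 − 0.084401) = −0.75 ln(0.915599)
  = −0.75 × (-0.088177) = 0.066133 substitutions/site.
Under a molecular clock d = 2μt, so t = d/(2μ) = 0.066133 / (2 × 0.0192) = 1.72 Myr.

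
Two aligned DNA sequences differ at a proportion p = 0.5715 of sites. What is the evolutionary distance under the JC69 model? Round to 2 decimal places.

1.08

d = −(3/4) ln(1 − 4p/3) = −0.75 ln(1 − 0.762) = −0.75 ln(0.238)
  = −0.75 × (-1.435485) = 1.076614 substitutions/site.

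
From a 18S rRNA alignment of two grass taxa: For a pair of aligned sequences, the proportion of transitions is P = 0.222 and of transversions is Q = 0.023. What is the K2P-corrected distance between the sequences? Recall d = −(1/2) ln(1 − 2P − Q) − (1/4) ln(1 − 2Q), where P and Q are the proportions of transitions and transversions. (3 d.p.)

Under the Kimura two-parameter model, d = −½ ln(1 − 2P − Q) − ¼ ln(1 − 2Q).
1 − 2P − Q = 0.533, giving −½ ln(0.533) = 0.314617.
1 − 2Q = 0.954, giving −¼ ln(0.954) = 0.011773.
d = 0.314617 + 0.011773 = 0.326390.

0.326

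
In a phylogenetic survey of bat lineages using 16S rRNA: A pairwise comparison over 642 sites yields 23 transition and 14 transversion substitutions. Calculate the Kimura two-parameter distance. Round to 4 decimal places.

0.0602

P = 23/642 ≈ 0.035826 and Q = 14/642 ≈ 0.021807.
Under the Kimura two-parameter model, d = −½ ln(1 − 2P − Q) − ¼ ln(1 − 2Q).
1 − 2P − Q = 0.906541, giving −½ ln(0.906541) = 0.049060.
1 − 2Q = 0.956386, giving −¼ ln(0.956386) = 0.011148.
d = 0.049060 + 0.011148 = 0.060208.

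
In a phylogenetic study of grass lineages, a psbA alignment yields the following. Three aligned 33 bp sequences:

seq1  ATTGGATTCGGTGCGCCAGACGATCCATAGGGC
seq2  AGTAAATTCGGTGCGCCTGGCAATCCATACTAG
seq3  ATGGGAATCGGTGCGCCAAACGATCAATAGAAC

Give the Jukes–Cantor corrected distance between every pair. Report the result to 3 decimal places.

d(seq1,seq2) = 0.388, d(seq1,seq3) = 0.208, d(seq2,seq3) = 0.559

seq1–seq2: 10/33 sites differ → p ≈ 0.30303, d = −0.75 ln(1 − 0.40404) = 0.388186 ≈ 0.388.
seq1–seq3: 6/33 sites differ → p ≈ 0.181818, d = −0.75 ln(1 − 0.242424) = 0.208224 ≈ 0.208.
seq2–seq3: 13/33 sites differ → p ≈ 0.393939, d = −0.75 ln(1 − 0.525252) = 0.558728 ≈ 0.559.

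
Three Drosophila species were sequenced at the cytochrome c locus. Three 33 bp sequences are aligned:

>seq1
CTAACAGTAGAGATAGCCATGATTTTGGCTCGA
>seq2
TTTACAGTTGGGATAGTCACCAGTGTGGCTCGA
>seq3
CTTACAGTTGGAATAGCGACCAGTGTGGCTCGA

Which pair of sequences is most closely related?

seq1–seq2: 9/33 differ, p = 0.273, d = 0.339.
seq1–seq3: 9/33 differ, p = 0.273, d = 0.339.
seq2–seq3: 4/33 differ, p = 0.121, d = 0.132.
The smallest distance is between seq2 and seq3.

seq2 and seq3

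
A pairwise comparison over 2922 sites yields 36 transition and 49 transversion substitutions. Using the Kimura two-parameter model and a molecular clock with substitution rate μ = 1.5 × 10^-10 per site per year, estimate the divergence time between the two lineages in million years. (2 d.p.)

P = 36/2922 ≈ 0.01232 and Q = 49/2922 ≈ 0.016769.
Under the Kimura two-parameter model, d = −½ ln(1 − 2P − Q) − ¼ ln(1 − 2Q).
1 − 2P − Q = 0.958591, giving −½ ln(0.958591) = 0.021145.
1 − 2Q = 0.966462, giving −¼ ln(0.966462) = 0.008528.
d = 0.021145 + 0.008528 = 0.029673.
Under a molecular clock d = 2μt, so t = d/(2μ) = 0.029673 / (2 × 1.5 × 10^-10) = 98.91 million years.

98.91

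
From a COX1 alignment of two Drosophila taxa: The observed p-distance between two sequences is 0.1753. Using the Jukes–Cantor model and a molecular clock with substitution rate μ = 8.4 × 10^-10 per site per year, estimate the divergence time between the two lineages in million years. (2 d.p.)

d = −(3/4) ln(1 − 4p/3) = −0.75 ln(1 − 0.233733) = −0.75 ln(0.766267)
  = −0.75 × (-0.266225) = 0.199669 substitutions/site.
Under a molecular clock d = 2μt, so t = d/(2μ) = 0.199669 / (2 × 8.4 × 10^-10) = 118.85 million years.

118.85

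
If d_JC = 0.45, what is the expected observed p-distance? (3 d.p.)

0.338

p = (3/4)(1 − e^(−4d/3)) = 0.75 × (1 − e^(-0.6)) = 0.75 × (1 − 0.548812) = 0.338391.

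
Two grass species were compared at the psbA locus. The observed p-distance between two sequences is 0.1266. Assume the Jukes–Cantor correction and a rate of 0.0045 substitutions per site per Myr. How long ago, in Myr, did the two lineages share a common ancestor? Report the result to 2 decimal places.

d = −(3/4) ln(1 − 4p/3) = −0.75 ln(1 − 0.1688) = −0.75 ln(0.8312)
  = −0.75 × (-0.184885) = 0.138664 substitutions/site.
Under a molecular clock d = 2μt, so t = d/(2μ) = 0.138664 / (2 × 0.0045) = 15.41 Myr.

15.41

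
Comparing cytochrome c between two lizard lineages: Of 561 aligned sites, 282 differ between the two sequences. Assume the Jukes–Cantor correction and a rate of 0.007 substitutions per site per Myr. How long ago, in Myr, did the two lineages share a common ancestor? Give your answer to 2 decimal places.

59.43

p = 282/561 ≈ 0.502674.
d = −(3/4) ln(1 − 4p/3) = −0.75 ln(1 − 0.670232) = −0.75 ln(0.329768)
  = −0.75 × (-1.109366) = 0.832025 substitutions/site.
Under a molecular clock d = 2μt, so t = d/(2μ) = 0.832025 / (2 × 0.007) = 59.43 Myr.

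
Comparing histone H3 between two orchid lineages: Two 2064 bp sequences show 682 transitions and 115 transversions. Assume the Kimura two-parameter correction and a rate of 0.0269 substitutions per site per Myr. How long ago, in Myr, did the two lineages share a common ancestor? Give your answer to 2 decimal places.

12.27

P = 682/2064 ≈ 0.330426 and Q = 115/2064 ≈ 0.055717.
Under the Kimura two-parameter model, d = −½ ln(1 − 2P − Q) − ¼ ln(1 − 2Q).
1 − 2P − Q = 0.283431, giving −½ ln(0.283431) = 0.630393.
1 − 2Q = 0.888566, giving −¼ ln(0.888566) = 0.029537.
d = 0.630393 + 0.029537 = 0.659930.
Under a molecular clock d = 2μt, so t = d/(2μ) = 0.659930 / (2 × 0.0269) = 12.27 Myr.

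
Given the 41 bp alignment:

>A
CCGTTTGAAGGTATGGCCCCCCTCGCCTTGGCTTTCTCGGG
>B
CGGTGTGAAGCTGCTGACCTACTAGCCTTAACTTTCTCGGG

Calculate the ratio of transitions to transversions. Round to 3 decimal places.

0.714

Transitions are A↔G and C↔T; transversions are all other mismatches.
Transitions: 5. Transversions: 7.
R = 5/7 = 0.714285… ≈ 0.714 (to 3 d.p.).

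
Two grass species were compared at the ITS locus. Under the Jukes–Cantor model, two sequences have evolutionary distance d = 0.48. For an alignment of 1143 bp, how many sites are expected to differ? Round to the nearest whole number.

405

Invert JC69: p = (3/4)(1 − e^(−4d/3)) = 0.75 × (1 − e^(-0.64)) = 0.75 × (1 − 0.527292) = 0.354531.
Expected differing sites = pL ≈ 0.354531 × 1143 = 405.228933 ≈ 405.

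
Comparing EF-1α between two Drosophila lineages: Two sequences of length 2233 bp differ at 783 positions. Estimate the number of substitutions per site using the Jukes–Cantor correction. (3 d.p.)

p = 783/2233 ≈ 0.350649.
d = −(3/4) ln(1 − 4p/3) = −0.75 ln(1 − 0.467532) = −0.75 ln(0.532468)
  = −0.75 × (-0.630232) = 0.472674 substitutions/site.

0.473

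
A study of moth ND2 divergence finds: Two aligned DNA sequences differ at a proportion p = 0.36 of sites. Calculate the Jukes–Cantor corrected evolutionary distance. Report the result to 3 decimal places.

0.490

d = −(3/4) ln(1 − 4p/3) = −0.75 ln(1 − 0.48) = −0.75 ln(0.52)
  = −0.75 × (-0.653926) = 0.490445 substitutions/site.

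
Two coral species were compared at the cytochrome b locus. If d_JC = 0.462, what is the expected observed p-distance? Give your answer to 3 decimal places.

0.345

p = (3/4)(1 − e^(−4d/3)) = 0.75 × (1 − e^(-0.616)) = 0.75 × (1 − 0.540101) = 0.344924.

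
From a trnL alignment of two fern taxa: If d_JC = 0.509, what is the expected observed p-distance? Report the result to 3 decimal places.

p = (3/4)(1 − e^(−4d/3)) = 0.75 × (1 − e^(-0.678667)) = 0.75 × (1 − 0.507293) = 0.369530.

0.370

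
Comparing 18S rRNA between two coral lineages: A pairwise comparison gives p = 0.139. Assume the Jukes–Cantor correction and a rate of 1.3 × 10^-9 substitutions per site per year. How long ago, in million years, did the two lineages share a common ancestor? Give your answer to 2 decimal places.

59.13

d = −(3/4) ln(1 − 4p/3) = −0.75 ln(1 − 0.185333) = −0.75 ln(0.814667)
  = −0.75 × (-0.204976) = 0.153732 substitutions/site.
Under a molecular clock d = 2μt, so t = d/(2μ) = 0.153732 / (2 × 1.3 × 10^-9) = 59.13 million years.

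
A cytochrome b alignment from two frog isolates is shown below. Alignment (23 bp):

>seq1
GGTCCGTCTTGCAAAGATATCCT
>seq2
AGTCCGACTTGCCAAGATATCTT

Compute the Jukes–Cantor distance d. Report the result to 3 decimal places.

The sequences differ at 4 of 23 sites (1, 7, 13, 22), so p = 4/23 ≈ 0.173913.
d = −(3/4) ln(1 − 4p/3) = −0.75 ln(1 − 0.231884) = −0.75 ln(0.768116)
  = −0.75 × (-0.263815) = 0.197861 substitutions/site.

0.198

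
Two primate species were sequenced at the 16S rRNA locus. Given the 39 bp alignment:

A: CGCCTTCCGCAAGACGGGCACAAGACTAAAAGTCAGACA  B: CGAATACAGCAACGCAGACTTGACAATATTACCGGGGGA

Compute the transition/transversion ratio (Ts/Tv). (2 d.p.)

0.62

Transitions are A↔G and C↔T; transversions are all other mismatches.
Transitions: 8. Transversions: 13.
R = 8/13 = 0.615384… ≈ 0.62 (to 2 d.p.).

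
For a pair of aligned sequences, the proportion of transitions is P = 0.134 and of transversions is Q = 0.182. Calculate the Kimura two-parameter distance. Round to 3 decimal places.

0.412

Under the Kimura two-parameter model, d = −½ ln(1 − 2P − Q) − ¼ ln(1 − 2Q).
1 − 2P − Q = 0.55, giving −½ ln(0.55) = 0.298919.
1 − 2Q = 0.636, giving −¼ ln(0.636) = 0.113139.
d = 0.298919 + 0.113139 = 0.412058.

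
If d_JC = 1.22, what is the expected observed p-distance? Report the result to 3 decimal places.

0.603

p = (3/4)(1 − e^(−4d/3)) = 0.75 × (1 − e^(-1.626667)) = 0.75 × (1 − 0.196584) = 0.602562.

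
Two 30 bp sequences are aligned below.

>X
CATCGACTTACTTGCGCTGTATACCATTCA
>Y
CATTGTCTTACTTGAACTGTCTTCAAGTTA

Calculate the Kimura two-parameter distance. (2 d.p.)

Of 30 sites, 3 differences are transitions and 6 are transversions, so P = 3/30 = 0.1 and Q = 6/30 = 0.2.
Under the Kimura two-parameter model, d = −½ ln(1 − 2P − Q) − ¼ ln(1 − 2Q).
1 − 2P − Q = 0.6, giving −½ ln(0.6) = 0.255413.
1 − 2Q = 0.6, giving −¼ ln(0.6) = 0.127706.
d = 0.255413 + 0.127706 = 0.383119.

0.38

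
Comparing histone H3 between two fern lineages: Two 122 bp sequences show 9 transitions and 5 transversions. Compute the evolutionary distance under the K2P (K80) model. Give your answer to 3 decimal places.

0.126

P = 9/122 ≈ 0.07377 and Q = 5/122 ≈ 0.040984.
Under the Kimura two-parameter model, d = −½ ln(1 − 2P − Q) − ¼ ln(1 − 2Q).
1 − 2P − Q = 0.811476, giving −½ ln(0.811476) = 0.104450.
1 − 2Q = 0.918032, giving −¼ ln(0.918032) = 0.021381.
d = 0.104450 + 0.021381 = 0.125831.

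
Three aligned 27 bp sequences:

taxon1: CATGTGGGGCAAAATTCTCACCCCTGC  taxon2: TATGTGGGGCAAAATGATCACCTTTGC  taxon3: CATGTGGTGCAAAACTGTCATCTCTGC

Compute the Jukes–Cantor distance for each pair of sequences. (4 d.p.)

taxon1–taxon2: 5/27 sites differ → p ≈ 0.185185, d = −0.75 ln(1 − 0.246913) = 0.212681 ≈ 0.2127.
taxon1–taxon3: 5/27 sites differ → p ≈ 0.185185, d = −0.75 ln(1 − 0.246913) = 0.212681 ≈ 0.2127.
taxon2–taxon3: 7/27 sites differ → p ≈ 0.259259, d = −0.75 ln(1 − 0.345679) = 0.318118 ≈ 0.3181.

d(taxon1,taxon2) = 0.2127, d(taxon1,taxon3) = 0.2127, d(taxon2,taxon3) = 0.3181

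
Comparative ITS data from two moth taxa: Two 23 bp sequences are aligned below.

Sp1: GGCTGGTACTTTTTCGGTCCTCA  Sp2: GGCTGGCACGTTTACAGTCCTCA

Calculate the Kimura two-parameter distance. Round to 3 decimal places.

Of 23 sites, 2 differences are transitions and 2 are transversions, so P = 2/23 ≈ 0.086957 and Q = 2/23 ≈ 0.086957.
Under the Kimura two-parameter model, d = −½ ln(1 − 2P − Q) − ¼ ln(1 − 2Q).
1 − 2P − Q = 0.739129, giving −½ ln(0.739129) = 0.151141.
1 − 2Q = 0.826086, giving −¼ ln(0.826086) = 0.047764.
d = 0.151141 + 0.047764 = 0.198905.

0.199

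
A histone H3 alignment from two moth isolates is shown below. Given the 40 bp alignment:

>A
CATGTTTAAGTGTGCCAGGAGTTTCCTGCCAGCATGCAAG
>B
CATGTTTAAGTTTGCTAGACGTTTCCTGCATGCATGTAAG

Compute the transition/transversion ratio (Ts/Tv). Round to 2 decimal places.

Transitions are A↔G and C↔T; transversions are all other mismatches.
Transitions: 3. Transversions: 4.
R = 3/4 = 0.75.

0.75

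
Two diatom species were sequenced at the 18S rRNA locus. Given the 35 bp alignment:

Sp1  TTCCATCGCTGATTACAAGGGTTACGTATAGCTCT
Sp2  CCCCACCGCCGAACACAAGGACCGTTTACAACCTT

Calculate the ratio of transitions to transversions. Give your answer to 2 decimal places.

7.00

Transitions are A↔G and C↔T; transversions are all other mismatches.
Transitions: 14. Transversions: 2.
R = 14/2 = 7.00.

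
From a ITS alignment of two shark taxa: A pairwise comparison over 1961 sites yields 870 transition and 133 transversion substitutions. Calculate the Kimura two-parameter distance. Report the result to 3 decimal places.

1.588

P = 870/1961 ≈ 0.443651 and Q = 133/1961 ≈ 0.067823.
Under the Kimura two-parameter model, d = −½ ln(1 − 2P − Q) − ¼ ln(1 − 2Q).
1 − 2P − Q = 0.044875, giving −½ ln(0.044875) = 1.551937.
1 − 2Q = 0.864354, giving −¼ ln(0.864354) = 0.036443.
d = 1.551937 + 0.036443 = 1.588380.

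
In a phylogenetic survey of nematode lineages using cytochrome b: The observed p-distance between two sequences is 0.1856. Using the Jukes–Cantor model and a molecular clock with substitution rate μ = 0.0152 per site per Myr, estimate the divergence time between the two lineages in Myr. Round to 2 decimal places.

7.01

d = −(3/4) ln(1 − 4p/3) = −0.75 ln(1 − 0.247467) = −0.75 ln(0.752533)
  = −0.75 × (-0.284310) = 0.213233 substitutions/site.
Under a molecular clock d = 2μt, so t = d/(2μ) = 0.213233 / (2 × 0.0152) = 7.01 Myr.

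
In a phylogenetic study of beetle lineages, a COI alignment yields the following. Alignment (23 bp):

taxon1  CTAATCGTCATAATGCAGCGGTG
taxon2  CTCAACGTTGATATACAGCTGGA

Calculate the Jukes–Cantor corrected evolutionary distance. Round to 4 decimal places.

0.6501

The sequences differ at 10 of 23 sites (3, 5, 9, 10, 11, 12, 15, 20, 22, 23), so p = 10/23 ≈ 0.434783.
d = −(3/4) ln(1 − 4p/3) = −0.75 ln(1 − 0.579711) = −0.75 ln(0.420289)
  = −0.75 × (-0.866813) = 0.650110 substitutions/site.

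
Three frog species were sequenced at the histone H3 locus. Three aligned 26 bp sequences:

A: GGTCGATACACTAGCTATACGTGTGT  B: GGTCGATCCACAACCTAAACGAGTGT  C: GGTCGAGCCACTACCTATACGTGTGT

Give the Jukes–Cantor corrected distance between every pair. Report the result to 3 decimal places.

A–B: 5/26 sites differ → p ≈ 0.192308, d = −0.75 ln(1 − 0.256411) = 0.222200 ≈ 0.222.
A–C: 3/26 sites differ → p ≈ 0.115385, d = −0.75 ln(1 − 0.153847) = 0.125291 ≈ 0.125.
B–C: 4/26 sites differ → p ≈ 0.153846, d = −0.75 ln(1 − 0.205128) = 0.172181 ≈ 0.172.

d(A,B) = 0.222, d(A,C) = 0.125, d(B,C) = 0.172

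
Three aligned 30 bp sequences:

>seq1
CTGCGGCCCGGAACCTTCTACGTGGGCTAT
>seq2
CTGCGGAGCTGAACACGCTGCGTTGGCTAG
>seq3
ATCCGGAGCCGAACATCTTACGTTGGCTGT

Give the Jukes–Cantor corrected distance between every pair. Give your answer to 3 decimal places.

seq1–seq2: 9/30 sites differ → p = 0.3, d = −0.75 ln(1 − 0.4) = 0.383119 ≈ 0.383.
seq1–seq3: 10/30 sites differ → p ≈ 0.333333, d = −0.75 ln(1 − 0.444444) = 0.440839 ≈ 0.441.
seq2–seq3: 9/30 sites differ → p = 0.3, d = −0.75 ln(1 − 0.4) = 0.383119 ≈ 0.383.

d(seq1,seq2) = 0.383, d(seq1,seq3) = 0.441, d(seq2,seq3) = 0.383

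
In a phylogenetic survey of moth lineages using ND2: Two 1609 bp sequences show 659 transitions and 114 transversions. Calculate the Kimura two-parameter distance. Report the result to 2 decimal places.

1.14

P = 659/1609 ≈ 0.409571 and Q = 114/1609 ≈ 0.070851.
Under the Kimura two-parameter model, d = −½ ln(1 − 2P − Q) − ¼ ln(1 − 2Q).
1 − 2P − Q = 0.110007, giving −½ ln(0.110007) = 1.103606.
1 − 2Q = 0.858298, giving −¼ ln(0.858298) = 0.038201.
d = 1.103606 + 0.038201 = 1.141807.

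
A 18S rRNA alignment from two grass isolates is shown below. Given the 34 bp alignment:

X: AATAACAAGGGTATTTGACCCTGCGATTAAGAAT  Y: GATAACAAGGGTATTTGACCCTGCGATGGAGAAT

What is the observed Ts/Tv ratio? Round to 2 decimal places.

2.00

Transitions are A↔G and C↔T; transversions are all other mismatches.
Transitions: 2. Transversions: 1.
R = 2/1 = 2.00.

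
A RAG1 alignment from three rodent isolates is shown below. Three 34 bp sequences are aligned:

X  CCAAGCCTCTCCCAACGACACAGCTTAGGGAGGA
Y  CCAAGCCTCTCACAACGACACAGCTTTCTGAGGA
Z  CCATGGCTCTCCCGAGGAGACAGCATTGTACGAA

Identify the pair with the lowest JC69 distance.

X and Y

X–Y: 4/34 differ, p = 0.118, d = 0.128.
X–Z: 11/34 differ, p = 0.324, d = 0.423.
Y–Z: 11/34 differ, p = 0.324, d = 0.423.
The smallest distance is between X and Y.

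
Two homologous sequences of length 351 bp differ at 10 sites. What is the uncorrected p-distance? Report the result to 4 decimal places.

p = 10/351 = 0.028490… ≈ 0.0285 (to 4 d.p.).

0.0285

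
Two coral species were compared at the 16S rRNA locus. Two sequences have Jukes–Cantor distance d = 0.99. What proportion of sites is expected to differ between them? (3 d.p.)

0.550

p = (3/4)(1 − e^(−4d/3)) = 0.75 × (1 − e^(-1.32)) = 0.75 × (1 − 0.267135) = 0.549649.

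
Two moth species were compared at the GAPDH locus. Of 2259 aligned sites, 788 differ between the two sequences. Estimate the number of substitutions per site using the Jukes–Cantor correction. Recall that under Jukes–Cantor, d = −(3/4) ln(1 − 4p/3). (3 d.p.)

p = 788/2259 ≈ 0.348827.
d = −(3/4) ln(1 − 4p/3) = −0.75 ln(1 − 0.465103) = −0.75 ln(0.534897)
  = −0.75 × (-0.625681) = 0.469261 substitutions/site.

0.469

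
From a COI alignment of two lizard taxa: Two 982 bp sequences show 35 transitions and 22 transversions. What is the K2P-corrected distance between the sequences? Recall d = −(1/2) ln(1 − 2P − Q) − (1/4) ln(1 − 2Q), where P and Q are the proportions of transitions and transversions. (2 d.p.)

P = 35/982 ≈ 0.035642 and Q = 22/982 ≈ 0.022403.
Under the Kimura two-parameter model, d = −½ ln(1 − 2P − Q) − ¼ ln(1 − 2Q).
1 − 2P − Q = 0.906313, giving −½ ln(0.906313) = 0.049185.
1 − 2Q = 0.955194, giving −¼ ln(0.955194) = 0.011460.
d = 0.049185 + 0.011460 = 0.060645.

0.06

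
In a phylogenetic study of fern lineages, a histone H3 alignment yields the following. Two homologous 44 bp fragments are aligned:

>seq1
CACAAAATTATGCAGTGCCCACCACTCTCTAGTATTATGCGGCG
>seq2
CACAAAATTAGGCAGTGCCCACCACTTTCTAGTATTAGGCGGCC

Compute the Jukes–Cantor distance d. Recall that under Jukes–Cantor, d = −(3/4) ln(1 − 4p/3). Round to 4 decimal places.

The sequences differ at 4 of 44 sites (11, 27, 38, 44), so p = 4/44 ≈ 0.090909.
d = −(3/4) ln(1 − 4p/3) = −0.75 ln(1 − 0.121212) = −0.75 ln(0.878788)
  = −0.75 × (-0.129212) = 0.096909 substitutions/site.

0.0969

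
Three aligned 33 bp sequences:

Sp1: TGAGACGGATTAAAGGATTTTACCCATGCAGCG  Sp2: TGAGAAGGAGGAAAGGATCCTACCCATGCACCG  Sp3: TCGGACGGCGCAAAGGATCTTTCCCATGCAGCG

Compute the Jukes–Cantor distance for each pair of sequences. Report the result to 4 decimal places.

d(Sp1,Sp2) = 0.2082, d(Sp1,Sp3) = 0.2493, d(Sp2,Sp3) = 0.2928

Sp1–Sp2: 6/33 sites differ → p ≈ 0.181818, d = −0.75 ln(1 − 0.242424) = 0.208224 ≈ 0.2082.
Sp1–Sp3: 7/33 sites differ → p ≈ 0.212121, d = −0.75 ln(1 − 0.282828) = 0.249330 ≈ 0.2493.
Sp2–Sp3: 8/33 sites differ → p ≈ 0.242424, d = −0.75 ln(1 − 0.323232) = 0.292820 ≈ 0.2928.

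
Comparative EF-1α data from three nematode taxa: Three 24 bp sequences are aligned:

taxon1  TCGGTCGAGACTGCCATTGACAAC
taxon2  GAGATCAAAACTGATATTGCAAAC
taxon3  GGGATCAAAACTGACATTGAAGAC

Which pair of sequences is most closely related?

taxon1–taxon2: 9/24 differ, p = 0.375, d = 0.520.
taxon1–taxon3: 8/24 differ, p = 0.333, d = 0.441.
taxon2–taxon3: 4/24 differ, p = 0.167, d = 0.188.
The smallest distance is between taxon2 and taxon3.

taxon2 and taxon3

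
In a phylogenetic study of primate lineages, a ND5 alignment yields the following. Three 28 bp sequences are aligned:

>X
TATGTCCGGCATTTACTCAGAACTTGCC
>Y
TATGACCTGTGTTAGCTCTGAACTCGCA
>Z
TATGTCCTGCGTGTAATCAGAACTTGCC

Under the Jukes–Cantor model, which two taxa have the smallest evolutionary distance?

X and Z

X–Y: 9/28 differ, p = 0.321, d = 0.420.
X–Z: 4/28 differ, p = 0.143, d = 0.158.
Y–Z: 9/28 differ, p = 0.321, d = 0.420.
The smallest distance is between X and Z.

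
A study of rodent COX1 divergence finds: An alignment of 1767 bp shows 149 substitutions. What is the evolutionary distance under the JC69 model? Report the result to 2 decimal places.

p = 149/1767 ≈ 0.084324.
d = −(3/4) ln(1 − 4p/3) = −0.75 ln(1 − 0.112432) = −0.75 ln(0.887568)
  = −0.75 × (-0.119270) = 0.089453 substitutions/site.

0.09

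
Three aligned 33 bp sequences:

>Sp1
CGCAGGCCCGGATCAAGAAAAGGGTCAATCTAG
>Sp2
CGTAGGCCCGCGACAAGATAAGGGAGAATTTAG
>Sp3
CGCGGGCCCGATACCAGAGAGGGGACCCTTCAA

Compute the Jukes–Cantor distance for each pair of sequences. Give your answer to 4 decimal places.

d(Sp1,Sp2) = 0.2928, d(Sp1,Sp3) = 0.5587, d(Sp2,Sp3) = 0.4975

Sp1–Sp2: 8/33 sites differ → p ≈ 0.242424, d = −0.75 ln(1 − 0.323232) = 0.292820 ≈ 0.2928.
Sp1–Sp3: 13/33 sites differ → p ≈ 0.393939, d = −0.75 ln(1 − 0.525252) = 0.558728 ≈ 0.5587.
Sp2–Sp3: 12/33 sites differ → p ≈ 0.363636, d = −0.75 ln(1 − 0.484848) = 0.497470 ≈ 0.4975.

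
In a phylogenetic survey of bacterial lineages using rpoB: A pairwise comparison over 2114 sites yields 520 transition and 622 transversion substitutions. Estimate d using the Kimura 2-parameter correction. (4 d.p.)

P = 520/2114 ≈ 0.245979 and Q = 622/2114 ≈ 0.294229.
Under the Kimura two-parameter model, d = −½ ln(1 − 2P − Q) − ¼ ln(1 − 2Q).
1 − 2P − Q = 0.213813, giving −½ ln(0.213813) = 0.771327.
1 − 2Q = 0.411542, giving −¼ ln(0.411542) = 0.221961.
d = 0.771327 + 0.221961 = 0.993288.

0.9933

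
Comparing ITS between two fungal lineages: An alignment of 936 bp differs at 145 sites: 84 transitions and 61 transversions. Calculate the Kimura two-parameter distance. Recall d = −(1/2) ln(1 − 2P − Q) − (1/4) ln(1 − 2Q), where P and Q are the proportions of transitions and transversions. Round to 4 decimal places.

P = 84/936 ≈ 0.089744 and Q = 61/936 ≈ 0.065171.
Under the Kimura two-parameter model, d = −½ ln(1 − 2P − Q) − ¼ ln(1 − 2Q).
1 − 2P − Q = 0.755341, giving −½ ln(0.755341) = 0.140293.
1 − 2Q = 0.869658, giving −¼ ln(0.869658) = 0.034914.
d = 0.140293 + 0.034914 = 0.175207.

0.1752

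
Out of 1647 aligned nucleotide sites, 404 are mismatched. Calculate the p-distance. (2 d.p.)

p = 404/1647 = 0.245294… ≈ 0.25 (to 2 d.p.).

0.25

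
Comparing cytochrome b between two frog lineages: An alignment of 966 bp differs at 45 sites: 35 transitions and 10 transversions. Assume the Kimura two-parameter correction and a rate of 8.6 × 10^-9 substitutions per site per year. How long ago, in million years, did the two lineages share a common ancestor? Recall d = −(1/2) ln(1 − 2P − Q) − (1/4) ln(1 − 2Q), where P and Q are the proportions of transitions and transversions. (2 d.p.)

P = 35/966 ≈ 0.036232 and Q = 10/966 ≈ 0.010352.
Under the Kimura two-parameter model, d = −½ ln(1 − 2P − Q) − ¼ ln(1 − 2Q).
1 − 2P − Q = 0.917184, giving −½ ln(0.917184) = 0.043224.
1 − 2Q = 0.979296, giving −¼ ln(0.979296) = 0.005230.
d = 0.043224 + 0.005230 = 0.048454.
Under a molecular clock d = 2μt, so t = d/(2μ) = 0.048454 / (2 × 8.6 × 10^-9) = 2.82 million years.

2.82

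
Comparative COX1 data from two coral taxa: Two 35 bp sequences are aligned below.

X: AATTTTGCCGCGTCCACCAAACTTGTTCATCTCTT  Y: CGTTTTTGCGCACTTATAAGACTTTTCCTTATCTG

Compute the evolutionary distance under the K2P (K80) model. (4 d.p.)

0.7315

Of 35 sites, 8 differences are transitions and 8 are transversions, so P = 8/35 ≈ 0.228571 and Q = 8/35 ≈ 0.228571.
Under the Kimura two-parameter model, d = −½ ln(1 − 2P − Q) − ¼ ln(1 − 2Q).
1 − 2P − Q = 0.314287, giving −½ ln(0.314287) = 0.578724.
1 − 2Q = 0.542858, giving −¼ ln(0.542858) = 0.152727.
d = 0.578724 + 0.152727 = 0.731451.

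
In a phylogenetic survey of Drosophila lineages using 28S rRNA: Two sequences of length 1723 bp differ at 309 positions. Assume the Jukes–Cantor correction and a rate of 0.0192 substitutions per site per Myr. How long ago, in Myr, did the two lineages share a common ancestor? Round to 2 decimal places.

5.34

p = 309/1723 ≈ 0.179338.
d = −(3/4) ln(1 − 4p/3) = −0.75 ln(1 − 0.239117) = −0.75 ln(0.760883)
  = −0.75 × (-0.273276) = 0.204957 substitutions/site.
Under a molecular clock d = 2μt, so t = d/(2μ) = 0.204957 / (2 × 0.0192) = 5.34 Myr.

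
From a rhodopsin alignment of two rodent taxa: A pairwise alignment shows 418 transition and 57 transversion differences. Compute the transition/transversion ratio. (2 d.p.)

R = 418/57 = 7.333333… ≈ 7.33 (to 2 d.p.).

7.33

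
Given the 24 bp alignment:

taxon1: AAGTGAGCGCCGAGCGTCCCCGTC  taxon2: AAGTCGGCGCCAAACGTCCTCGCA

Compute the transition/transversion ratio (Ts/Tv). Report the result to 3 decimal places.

Transitions are A↔G and C↔T; transversions are all other mismatches.
Transitions: 5. Transversions: 2.
R = 5/2 = 2.500.

2.500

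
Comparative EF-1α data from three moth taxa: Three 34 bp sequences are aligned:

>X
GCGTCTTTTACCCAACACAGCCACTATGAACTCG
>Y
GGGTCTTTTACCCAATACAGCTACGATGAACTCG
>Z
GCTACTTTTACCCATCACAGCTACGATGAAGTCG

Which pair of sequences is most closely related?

X–Y: 4/34 differ, p = 0.118, d = 0.128.
X–Z: 6/34 differ, p = 0.176, d = 0.201.
Y–Z: 6/34 differ, p = 0.176, d = 0.201.
The smallest distance is between X and Y.

X and Y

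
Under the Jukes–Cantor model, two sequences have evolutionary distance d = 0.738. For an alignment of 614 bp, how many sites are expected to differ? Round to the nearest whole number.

288

Invert JC69: p = (3/4)(1 − e^(−4d/3)) = 0.75 × (1 − e^(-0.984)) = 0.75 × (1 − 0.373813) = 0.469640.
Expected differing sites = pL ≈ 0.469640 × 614 = 288.35896 ≈ 288.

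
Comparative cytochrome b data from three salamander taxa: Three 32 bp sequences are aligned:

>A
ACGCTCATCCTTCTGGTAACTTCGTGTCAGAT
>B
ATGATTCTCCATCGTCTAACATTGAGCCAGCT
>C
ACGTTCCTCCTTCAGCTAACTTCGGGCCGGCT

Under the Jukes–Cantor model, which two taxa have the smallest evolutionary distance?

A and C

A–B: 13/32 differ, p = 0.406, d = 0.585.
A–C: 8/32 differ, p = 0.250, d = 0.304.
B–C: 10/32 differ, p = 0.313, d = 0.404.
The smallest distance is between A and C.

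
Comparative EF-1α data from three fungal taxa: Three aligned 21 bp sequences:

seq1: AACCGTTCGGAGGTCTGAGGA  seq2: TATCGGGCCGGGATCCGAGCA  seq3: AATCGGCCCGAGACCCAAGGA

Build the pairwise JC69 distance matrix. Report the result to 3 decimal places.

d(seq1,seq2) = 0.635, d(seq1,seq3) = 0.532, d(seq2,seq3) = 0.360

seq1–seq2: 9/21 sites differ → p ≈ 0.428571, d = −0.75 ln(1 − 0.571428) = 0.635472 ≈ 0.635.
seq1–seq3: 8/21 sites differ → p ≈ 0.380952, d = −0.75 ln(1 − 0.507936) = 0.531860 ≈ 0.532.
seq2–seq3: 6/21 sites differ → p ≈ 0.285714, d = −0.75 ln(1 − 0.380952) = 0.359679 ≈ 0.360.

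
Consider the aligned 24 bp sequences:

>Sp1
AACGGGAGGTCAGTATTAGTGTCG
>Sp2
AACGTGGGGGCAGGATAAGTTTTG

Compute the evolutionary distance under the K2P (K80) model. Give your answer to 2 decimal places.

0.37

Of 24 sites, 2 differences are transitions and 5 are transversions, so P = 2/24 ≈ 0.083333 and Q = 5/24 ≈ 0.208333.
Under the Kimura two-parameter model, d = −½ ln(1 − 2P − Q) − ¼ ln(1 − 2Q).
1 − 2P − Q = 0.625001, giving −½ ln(0.625001) = 0.235001.
1 − 2Q = 0.583334, giving −¼ ln(0.583334) = 0.134749.
d = 0.235001 + 0.134749 = 0.369750.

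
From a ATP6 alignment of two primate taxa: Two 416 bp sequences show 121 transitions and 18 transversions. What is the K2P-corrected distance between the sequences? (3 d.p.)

P = 121/416 ≈ 0.290865 and Q = 18/416 ≈ 0.043269.
Under the Kimura two-parameter model, d = −½ ln(1 − 2P − Q) − ¼ ln(1 − 2Q).
1 − 2P − Q = 0.375001, giving −½ ln(0.375001) = 0.490413.
1 − 2Q = 0.913462, giving −¼ ln(0.913462) = 0.022628.
d = 0.490413 + 0.022628 = 0.513041.

0.513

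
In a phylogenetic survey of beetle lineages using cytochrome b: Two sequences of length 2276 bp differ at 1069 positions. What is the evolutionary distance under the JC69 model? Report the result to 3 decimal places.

0.738

p = 1069/2276 ≈ 0.469684.
d = −(3/4) ln(1 − 4p/3) = −0.75 ln(1 − 0.626245) = −0.75 ln(0.373755)
  = −0.75 × (-0.984155) = 0.738116 substitutions/site.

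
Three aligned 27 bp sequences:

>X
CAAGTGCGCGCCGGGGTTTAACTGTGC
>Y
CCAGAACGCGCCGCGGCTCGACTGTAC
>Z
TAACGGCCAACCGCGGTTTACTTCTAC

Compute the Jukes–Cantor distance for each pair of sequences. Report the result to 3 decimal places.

d(X,Y) = 0.377, d(X,Z) = 0.588, d(Y,Z) = 0.882

X–Y: 8/27 sites differ → p ≈ 0.296296, d = −0.75 ln(1 − 0.395061) = 0.376971 ≈ 0.377.
X–Z: 11/27 sites differ → p ≈ 0.407407, d = −0.75 ln(1 − 0.543209) = 0.587647 ≈ 0.588.
Y–Z: 14/27 sites differ → p ≈ 0.518519, d = −0.75 ln(1 − 0.691359) = 0.881682 ≈ 0.882.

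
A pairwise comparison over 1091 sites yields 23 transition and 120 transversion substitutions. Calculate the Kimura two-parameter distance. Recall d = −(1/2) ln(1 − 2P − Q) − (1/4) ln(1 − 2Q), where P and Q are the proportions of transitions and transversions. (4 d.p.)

0.1446

P = 23/1091 ≈ 0.021082 and Q = 120/1091 ≈ 0.109991.
Under the Kimura two-parameter model, d = −½ ln(1 − 2P − Q) − ¼ ln(1 − 2Q).
1 − 2P − Q = 0.847845, giving −½ ln(0.847845) = 0.082529.
1 − 2Q = 0.780018, giving −¼ ln(0.780018) = 0.062110.
d = 0.082529 + 0.062110 = 0.144639.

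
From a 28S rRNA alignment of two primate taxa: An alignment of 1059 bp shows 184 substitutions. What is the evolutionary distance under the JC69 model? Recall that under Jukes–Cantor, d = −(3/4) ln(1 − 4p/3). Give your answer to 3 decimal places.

0.198

p = 184/1059 ≈ 0.173749.
d = −(3/4) ln(1 − 4p/3) = −0.75 ln(1 − 0.231665) = −0.75 ln(0.768335)
  = −0.75 × (-0.263529) = 0.197647 substitutions/site.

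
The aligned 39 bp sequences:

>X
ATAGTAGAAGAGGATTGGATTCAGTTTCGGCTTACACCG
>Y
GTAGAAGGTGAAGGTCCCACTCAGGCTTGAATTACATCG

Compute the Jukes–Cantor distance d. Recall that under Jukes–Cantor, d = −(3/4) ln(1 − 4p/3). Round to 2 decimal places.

0.59

The sequences differ at 16 of 39 sites, so p = 16/39 ≈ 0.410256.
d = −(3/4) ln(1 − 4p/3) = −0.75 ln(1 − 0.547008) = −0.75 ln(0.452992)
  = −0.75 × (-0.791881) = 0.593911 substitutions/site.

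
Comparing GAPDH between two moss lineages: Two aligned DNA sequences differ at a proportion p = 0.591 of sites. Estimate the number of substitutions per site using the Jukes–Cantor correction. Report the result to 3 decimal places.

d = −(3/4) ln(1 − 4p/3) = −0.75 ln(1 − 0.788) = −0.75 ln(0.212)
  = −0.75 × (-1.551169) = 1.163377 substitutions/site.

1.163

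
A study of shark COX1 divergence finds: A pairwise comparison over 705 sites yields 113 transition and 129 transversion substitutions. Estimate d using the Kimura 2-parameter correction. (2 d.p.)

P = 113/705 ≈ 0.160284 and Q = 129/705 ≈ 0.182979.
Under the Kimura two-parameter model, d = −½ ln(1 − 2P − Q) − ¼ ln(1 − 2Q).
1 − 2P − Q = 0.496453, giving −½ ln(0.496453) = 0.350133.
1 − 2Q = 0.634042, giving −¼ ln(0.634042) = 0.113910.
d = 0.350133 + 0.113910 = 0.464043.

0.46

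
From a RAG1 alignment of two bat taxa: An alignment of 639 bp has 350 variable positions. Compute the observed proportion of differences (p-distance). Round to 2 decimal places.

0.55

p = 350/639 = 0.547730… ≈ 0.55 (to 2 d.p.).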